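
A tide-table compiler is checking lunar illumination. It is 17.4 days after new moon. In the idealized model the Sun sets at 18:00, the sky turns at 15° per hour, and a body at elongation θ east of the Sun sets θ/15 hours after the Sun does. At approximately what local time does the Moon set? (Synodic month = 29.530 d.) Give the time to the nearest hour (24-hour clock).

08:00

Elongation θ = 360° × 17.4/29.530 ≈ 212.1°.
At 15° of sky rotation per hour, 212.1° corresponds to a 14.14 h lag.
18:00 + 14.14 h ≈ 08:08 → 08:00 to the nearest hour.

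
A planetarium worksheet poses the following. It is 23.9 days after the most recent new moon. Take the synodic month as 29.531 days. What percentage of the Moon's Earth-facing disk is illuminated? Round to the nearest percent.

32%

Phase angle: θ = 360°·(23.9 d)/(29.531 d) = 291.4°.
Illuminated fraction = (1 − cos 291.4°)/2 = (1 − 0.364)/2 ≈ 0.318, so 32%.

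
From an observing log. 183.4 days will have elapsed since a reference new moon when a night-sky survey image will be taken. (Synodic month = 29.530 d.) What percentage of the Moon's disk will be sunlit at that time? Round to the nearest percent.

38%

Reduce mod P: 183.4 − 6×29.530 = 6.22 d into the current lunation.
The Moon has covered 6.22/29.530 of its cycle, so θ ≈ 360° × 6.22/29.530 = 75.8°.
cos 75.8° = 0.245, so f = (1 − 0.245)/2 = 0.378, so 38%.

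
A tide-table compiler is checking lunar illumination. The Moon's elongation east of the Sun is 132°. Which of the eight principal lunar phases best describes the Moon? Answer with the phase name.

132° lies in the waxing gibbous sector of the 8-phase cycle.

waxing gibbous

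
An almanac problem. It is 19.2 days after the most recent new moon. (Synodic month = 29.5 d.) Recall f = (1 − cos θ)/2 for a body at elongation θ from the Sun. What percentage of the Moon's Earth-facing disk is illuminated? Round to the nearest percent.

79%

Phase angle: θ = 360°·(19.2 d)/(29.5 d) = 234.3°.
With cos θ = (-0.583), the lit fraction is (1 − (-0.583))/2 ≈ 0.792, so 79%.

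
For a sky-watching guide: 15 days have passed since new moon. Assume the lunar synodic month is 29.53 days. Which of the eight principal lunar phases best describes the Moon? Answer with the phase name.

full moon

θ ≈ 360° × 15/29.53 = 183°, which falls in the full moon sector.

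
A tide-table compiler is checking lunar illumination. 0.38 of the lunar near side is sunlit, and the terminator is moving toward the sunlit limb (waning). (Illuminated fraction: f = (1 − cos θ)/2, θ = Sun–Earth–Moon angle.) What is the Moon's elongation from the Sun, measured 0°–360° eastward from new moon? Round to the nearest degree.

284°

From f = (1 − cos θ)/2: cos θ = 1 − 2×0.38 = 0.240; arccos → 76.1°.
Since the Moon is past full (waning), take the reflex angle: θ = 360° − 76.1° = 283.9°.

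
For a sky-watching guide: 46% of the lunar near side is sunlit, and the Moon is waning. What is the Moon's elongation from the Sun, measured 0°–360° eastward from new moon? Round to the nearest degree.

Invert f = (1 − cos θ)/2 to get cos θ = 1 − 2(0.46) = 0.080, hence θ₀ = arccos 0.080 = 85.4°.
A waning Moon lies in 180°–360°, so θ = 360° − 85.4° = 274.6°.

275°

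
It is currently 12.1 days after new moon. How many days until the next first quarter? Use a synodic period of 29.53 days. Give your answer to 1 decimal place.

First quarter occurs at elongation 90°, i.e. at age 29.53 × 90/360 = 7.383 d.
This lunation's first quarter (7.383 d) has passed, so add one period: 36.913 − 12.1 = 24.813 days.

24.8 days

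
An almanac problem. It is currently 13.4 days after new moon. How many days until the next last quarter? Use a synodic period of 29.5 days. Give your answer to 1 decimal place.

8.7 days

Last quarter is 0.75 of the way through the cycle: age 0.75 × 29.5 = 22.125 d.
That is 22.125 − 13.4 = 8.725 days ahead.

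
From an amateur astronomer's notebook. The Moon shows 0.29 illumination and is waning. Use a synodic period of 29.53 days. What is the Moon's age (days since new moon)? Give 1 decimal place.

From f = (1 − cos θ)/2: cos θ = 1 − 2×0.29 = 0.420; arccos → 65.2°.
Waning ⇒ past full, so θ = 360° − 65.2° = 294.8°.
That fraction of the synodic month is 294.8/360 × 29.53 d ≈ 24.18 d.

24.2 days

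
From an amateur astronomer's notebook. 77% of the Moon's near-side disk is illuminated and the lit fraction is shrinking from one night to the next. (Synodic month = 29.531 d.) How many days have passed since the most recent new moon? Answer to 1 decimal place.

Invert f = (1 − cos θ)/2 to get cos θ = 1 − 2(0.77) = -0.540, hence θ₀ = arccos -0.540 = 122.7°.
A waning Moon lies in 180°–360°, so θ = 360° − 122.7° = 237.3°.
At 360°/29.531 d per day, 237.3° corresponds to 19.47 days.

19.5 days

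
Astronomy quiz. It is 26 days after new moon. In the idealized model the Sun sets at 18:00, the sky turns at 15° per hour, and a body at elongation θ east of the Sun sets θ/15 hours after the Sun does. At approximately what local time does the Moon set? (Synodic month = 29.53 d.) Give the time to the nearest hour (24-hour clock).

15:00

The Moon has covered 26/29.53 of its cycle, so θ ≈ 360° × 26/29.53 = 317.0°.
At 15° of sky rotation per hour, 317.0° corresponds to a 21.13 h lag.
18:00 + 21.13 h ≈ 15:08 → 15:00 to the nearest hour.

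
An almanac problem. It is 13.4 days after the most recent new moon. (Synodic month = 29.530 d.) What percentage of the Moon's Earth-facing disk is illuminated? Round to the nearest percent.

The Moon has covered 13.4/29.530 of its cycle, so θ ≈ 360° × 13.4/29.530 = 163.4°.
cos 163.4° = (-0.958), so f = (1 − (-0.958))/2 = 0.979, so 98%.

98%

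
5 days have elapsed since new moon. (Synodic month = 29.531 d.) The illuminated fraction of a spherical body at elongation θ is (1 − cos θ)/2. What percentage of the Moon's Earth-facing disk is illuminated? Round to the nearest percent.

Phase angle: θ = 360°·(5 d)/(29.531 d) = 61.0°.
Illuminated fraction = (1 − cos 61.0°)/2 = (1 − 0.486)/2 ≈ 0.257, so 26%.

26%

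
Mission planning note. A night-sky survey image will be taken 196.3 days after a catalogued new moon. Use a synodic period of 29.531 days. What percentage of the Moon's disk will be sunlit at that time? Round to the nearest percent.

196.3 d spans 6 complete synodic months (6 × 29.531 = 177.19 d) plus 19.11 d.
Phase angle: θ = 360°·(19.11 d)/(29.531 d) = 233.0°.
cos 233.0° = (-0.602), so f = (1 − (-0.602))/2 = 0.801, so 80%.

80%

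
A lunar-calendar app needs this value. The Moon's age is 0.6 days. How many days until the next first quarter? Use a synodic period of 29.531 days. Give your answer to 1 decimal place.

First quarter is 0.25 of the way through the cycle: age 0.25 × 29.531 = 7.383 d.
That is 7.383 − 0.6 = 6.783 days ahead.

6.8 days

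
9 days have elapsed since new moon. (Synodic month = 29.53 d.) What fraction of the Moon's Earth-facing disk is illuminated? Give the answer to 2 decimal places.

0.67

Elongation θ = 360° × 9/29.53 ≈ 109.7°.
Illuminated fraction = (1 − cos 109.7°)/2 = (1 − (-0.337))/2 ≈ 0.669.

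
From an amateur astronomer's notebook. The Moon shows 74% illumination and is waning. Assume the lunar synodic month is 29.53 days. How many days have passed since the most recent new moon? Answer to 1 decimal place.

Invert f = (1 − cos θ)/2 to get cos θ = 1 − 2(0.74) = -0.480, hence θ₀ = arccos -0.480 = 118.7°.
Waning ⇒ past full, so θ = 360° − 118.7° = 241.3°.
At 360°/29.53 d per day, 241.3° corresponds to 19.79 days.

19.8 days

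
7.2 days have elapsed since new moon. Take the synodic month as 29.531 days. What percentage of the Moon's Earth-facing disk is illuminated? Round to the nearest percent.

48%

The Moon has covered 7.2/29.531 of its cycle, so θ ≈ 360° × 7.2/29.531 = 87.8°.
cos 87.8° = 0.039, so f = (1 − 0.039)/2 = 0.481, so 48%.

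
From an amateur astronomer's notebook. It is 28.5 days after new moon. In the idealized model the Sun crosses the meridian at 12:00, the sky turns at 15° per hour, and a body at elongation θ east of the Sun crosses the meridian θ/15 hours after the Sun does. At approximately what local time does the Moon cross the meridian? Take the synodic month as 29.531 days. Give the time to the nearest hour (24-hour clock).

11:00

The Moon has covered 28.5/29.531 of its cycle, so θ ≈ 360° × 28.5/29.531 = 347.4°.
The Moon trails the Sun by θ/15 = 347.4/15 ≈ 23.16 hours.
12:00 + 23.16 h ≈ 11:10 → 11:00 to the nearest hour.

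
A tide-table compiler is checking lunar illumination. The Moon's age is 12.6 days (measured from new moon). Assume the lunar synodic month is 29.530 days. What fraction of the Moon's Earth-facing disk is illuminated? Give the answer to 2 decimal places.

0.95

The Moon has covered 12.6/29.530 of its cycle, so θ ≈ 360° × 12.6/29.530 = 153.6°.
With cos θ = (-0.896), the lit fraction is (1 − (-0.896))/2 ≈ 0.948.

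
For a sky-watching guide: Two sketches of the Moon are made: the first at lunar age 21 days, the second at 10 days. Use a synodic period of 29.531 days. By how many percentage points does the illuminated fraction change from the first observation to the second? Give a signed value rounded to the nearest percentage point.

θ₁ = 360° × 21/29.531 = 256.0°, f₁ = (1 − cos θ₁)/2 = 0.621.
θ₂ = 360° × 10/29.531 = 121.9°, f₂ = (1 − cos θ₂)/2 = 0.764.
Change = f₂ − f₁ = +0.143 → +14 percentage points.

+14 pp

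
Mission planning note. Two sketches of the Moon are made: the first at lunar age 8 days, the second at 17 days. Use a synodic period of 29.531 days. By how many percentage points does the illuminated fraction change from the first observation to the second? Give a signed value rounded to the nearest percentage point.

First observation: θ = 360°·8/29.531 = 97.5°, so f = 0.565.
Second observation: θ = 207.2°, f = 0.945.
Δf = 0.945 − 0.565 = +0.379, i.e. +38 pp.

+38 percentage points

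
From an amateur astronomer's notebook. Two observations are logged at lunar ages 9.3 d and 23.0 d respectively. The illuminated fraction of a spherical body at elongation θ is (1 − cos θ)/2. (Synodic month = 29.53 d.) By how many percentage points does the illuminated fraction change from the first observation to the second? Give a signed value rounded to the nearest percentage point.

-29 pp

First observation: θ = 360°·9.3/29.53 = 113.4°, so f = 0.698.
Second observation: θ = 280.4°, f = 0.410.
Δf = 0.410 − 0.698 = -0.289, i.e. -29 pp.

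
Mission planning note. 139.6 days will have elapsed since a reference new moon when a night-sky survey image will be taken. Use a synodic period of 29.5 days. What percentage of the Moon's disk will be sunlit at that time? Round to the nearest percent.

56%

139.6/29.5 = 4.732 lunations, so 4 complete cycles and 21.60 d into the next.
Elongation θ = 360° × 21.60/29.5 ≈ 263.6°.
cos 263.6° = (-0.112), so f = (1 − (-0.112))/2 = 0.556, so 56%.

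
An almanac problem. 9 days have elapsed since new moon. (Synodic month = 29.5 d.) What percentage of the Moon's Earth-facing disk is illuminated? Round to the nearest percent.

67%

The Moon has covered 9/29.5 of its cycle, so θ ≈ 360° × 9/29.5 = 109.8°.
Illuminated fraction = (1 − cos 109.8°)/2 = (1 − (-0.339))/2 ≈ 0.670, so 67%.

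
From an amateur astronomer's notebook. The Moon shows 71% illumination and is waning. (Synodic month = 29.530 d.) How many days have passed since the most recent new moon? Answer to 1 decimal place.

cos θ = 1 − 2f = -0.420, giving a principal value of 114.8°.
A waning Moon lies in 180°–360°, so θ = 360° − 114.8° = 245.2°.
Age = 29.530 × 245.2°/360° ≈ 20.11 days.

20.1 days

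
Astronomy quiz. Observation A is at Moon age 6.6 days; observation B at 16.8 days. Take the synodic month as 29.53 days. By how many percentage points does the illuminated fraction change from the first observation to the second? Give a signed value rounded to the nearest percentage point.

First observation: θ = 360°·6.6/29.53 = 80.5°, so f = 0.417.
Second observation: θ = 204.8°, f = 0.954.
Δf = 0.954 − 0.417 = +0.537, i.e. +54 pp.

+54 percentage points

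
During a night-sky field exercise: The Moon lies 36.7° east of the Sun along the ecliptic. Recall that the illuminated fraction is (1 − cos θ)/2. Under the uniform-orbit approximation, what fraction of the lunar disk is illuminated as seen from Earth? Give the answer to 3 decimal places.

0.099

f = (1 − cos 36.7°)/2 = (1 − 0.802)/2 ≈ 0.099.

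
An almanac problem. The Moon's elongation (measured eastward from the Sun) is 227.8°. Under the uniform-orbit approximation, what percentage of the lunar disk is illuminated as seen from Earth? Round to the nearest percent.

Half-versine of 227.8°: (1 − (-0.672))/2 = 0.836, i.e. 84%.

84%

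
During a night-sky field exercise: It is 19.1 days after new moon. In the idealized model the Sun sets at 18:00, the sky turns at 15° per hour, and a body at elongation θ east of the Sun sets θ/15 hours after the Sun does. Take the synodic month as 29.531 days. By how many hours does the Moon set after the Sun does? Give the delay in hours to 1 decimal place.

15.5 h

The Moon has covered 19.1/29.531 of its cycle, so θ ≈ 360° × 19.1/29.531 = 232.8°.
The Moon trails the Sun by θ/15 = 232.8/15 ≈ 15.52 hours.
So the Moon sets 15.52 h after the Sun.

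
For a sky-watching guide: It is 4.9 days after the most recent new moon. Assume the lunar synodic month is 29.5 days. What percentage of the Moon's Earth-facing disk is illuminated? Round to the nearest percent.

25%

Elongation θ = 360° × 4.9/29.5 ≈ 59.8°.
cos 59.8° = 0.503, so f = (1 − 0.503)/2 = 0.248, so 25%.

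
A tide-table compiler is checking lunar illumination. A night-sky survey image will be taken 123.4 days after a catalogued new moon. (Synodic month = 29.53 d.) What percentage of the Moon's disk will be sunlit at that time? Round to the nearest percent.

28%

Reduce mod P: 123.4 − 4×29.53 = 5.28 d into the current lunation.
Phase angle: θ = 360°·(5.28 d)/(29.53 d) = 64.4°.
With cos θ = 0.433, the lit fraction is (1 − 0.433)/2 ≈ 0.284, so 28%.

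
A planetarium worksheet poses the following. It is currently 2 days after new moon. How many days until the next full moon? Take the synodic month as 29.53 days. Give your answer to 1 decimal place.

12.8 days

Full moon is 0.5 of the way through the cycle: age 0.5 × 29.53 = 14.765 d.
That is 14.765 − 2 = 12.765 days ahead.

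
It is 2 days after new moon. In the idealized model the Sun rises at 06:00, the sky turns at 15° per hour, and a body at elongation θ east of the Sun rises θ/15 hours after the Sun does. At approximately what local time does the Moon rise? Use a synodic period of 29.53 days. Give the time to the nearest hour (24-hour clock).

The Moon has covered 2/29.53 of its cycle, so θ ≈ 360° × 2/29.53 = 24.4°.
At 15° of sky rotation per hour, 24.4° corresponds to a 1.63 h lag.
06:00 + 1.63 h ≈ 07:38 → 08:00 to the nearest hour.

08:00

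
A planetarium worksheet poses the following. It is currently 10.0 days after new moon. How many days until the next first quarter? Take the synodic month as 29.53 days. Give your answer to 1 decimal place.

First quarter occurs at elongation 90°, i.e. at age 29.53 × 90/360 = 7.383 d.
Already past this cycle's first quarter; the next is at 7.383 + 29.53 = 36.913 d, so 36.913 − 10.0 = 26.913 days.

26.9 days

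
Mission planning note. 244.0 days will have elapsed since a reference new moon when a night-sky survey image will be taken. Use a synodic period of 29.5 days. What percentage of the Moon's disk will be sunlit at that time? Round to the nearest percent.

57%

244.0/29.5 = 8.271 lunations, so 8 complete cycles and 8.00 d into the next.
Phase angle: θ = 360°·(8.00 d)/(29.5 d) = 97.6°.
With cos θ = (-0.133), the lit fraction is (1 − (-0.133))/2 ≈ 0.566, so 57%.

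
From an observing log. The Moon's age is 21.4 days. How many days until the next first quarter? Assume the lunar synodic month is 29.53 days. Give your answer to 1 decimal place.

15.5 days

First quarter occurs at elongation 90°, i.e. at age 29.53 × 90/360 = 7.383 d.
Already past this cycle's first quarter; the next is at 7.383 + 29.53 = 36.913 d, so 36.913 − 21.4 = 15.513 days.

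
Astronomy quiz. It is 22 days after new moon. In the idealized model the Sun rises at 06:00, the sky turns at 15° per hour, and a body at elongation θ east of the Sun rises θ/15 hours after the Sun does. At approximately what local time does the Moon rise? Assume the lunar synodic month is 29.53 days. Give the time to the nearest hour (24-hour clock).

00:00

Elongation θ = 360° × 22/29.53 ≈ 268.2°.
Delay after the Sun = 268.2° / (15°/h) ≈ 17.88 h.
06:00 + 17.88 h ≈ 23:53 → 00:00 to the nearest hour.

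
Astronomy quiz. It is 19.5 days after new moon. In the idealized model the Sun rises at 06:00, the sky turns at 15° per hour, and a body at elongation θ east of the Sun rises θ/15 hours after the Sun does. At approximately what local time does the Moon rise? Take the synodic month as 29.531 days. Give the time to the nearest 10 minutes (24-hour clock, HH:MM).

21:50

Phase angle: θ = 360°·(19.5 d)/(29.531 d) = 237.7°.
The Moon trails the Sun by θ/15 = 237.7/15 ≈ 15.85 hours.
06:00 + 15.848 h ≈ 21:51 → 21:50 to the nearest ten minutes.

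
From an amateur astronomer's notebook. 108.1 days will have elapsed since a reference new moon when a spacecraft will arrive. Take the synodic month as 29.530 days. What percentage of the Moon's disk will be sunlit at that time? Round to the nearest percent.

77%

108.1 d spans 3 complete synodic months (3 × 29.530 = 88.59 d) plus 19.51 d.
Phase angle: θ = 360°·(19.51 d)/(29.530 d) = 237.8°.
With cos θ = (-0.532), the lit fraction is (1 − (-0.532))/2 ≈ 0.766, so 77%.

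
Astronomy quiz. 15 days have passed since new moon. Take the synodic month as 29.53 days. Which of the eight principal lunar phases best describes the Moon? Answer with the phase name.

At 15/29.53 of the cycle, θ ≈ 183° — the full moon range.

full moon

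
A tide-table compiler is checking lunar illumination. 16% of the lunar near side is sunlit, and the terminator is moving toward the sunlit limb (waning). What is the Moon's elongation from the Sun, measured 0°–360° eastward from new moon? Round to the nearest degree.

313°

cos θ = 1 − 2f = 0.680, giving a principal value of 47.2°.
Waning ⇒ past full, so θ = 360° − 47.2° = 312.8°.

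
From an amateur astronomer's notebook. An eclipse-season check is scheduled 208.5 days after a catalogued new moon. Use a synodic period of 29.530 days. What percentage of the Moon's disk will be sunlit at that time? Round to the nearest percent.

4%

Reduce mod P: 208.5 − 7×29.530 = 1.79 d into the current lunation.
Phase angle: θ = 360°·(1.79 d)/(29.530 d) = 21.8°.
With cos θ = 0.928, the lit fraction is (1 − 0.928)/2 ≈ 0.036, so 4%.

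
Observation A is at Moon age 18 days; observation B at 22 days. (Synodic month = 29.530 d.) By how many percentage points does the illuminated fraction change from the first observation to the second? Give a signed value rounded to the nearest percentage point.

-37 pp

First observation: θ = 360°·18/29.530 = 219.4°, so f = 0.886.
Second observation: θ = 268.2°, f = 0.516.
Δf = 0.516 − 0.886 = -0.370, i.e. -37 pp.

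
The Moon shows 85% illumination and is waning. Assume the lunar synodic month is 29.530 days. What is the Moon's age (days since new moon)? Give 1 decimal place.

From f = (1 − cos θ)/2: cos θ = 1 − 2×0.85 = -0.700; arccos → 134.4°.
Since the Moon is past full (waning), take the reflex angle: θ = 360° − 134.4° = 225.6°.
At 360°/29.530 d per day, 225.6° corresponds to 18.50 days.

18.5 days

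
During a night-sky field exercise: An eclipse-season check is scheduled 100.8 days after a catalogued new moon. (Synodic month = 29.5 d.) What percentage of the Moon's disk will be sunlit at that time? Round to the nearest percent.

93%

Reduce mod P: 100.8 − 3×29.5 = 12.30 d into the current lunation.
Phase angle: θ = 360°·(12.30 d)/(29.5 d) = 150.1°.
Illuminated fraction = (1 − cos 150.1°)/2 = (1 − (-0.867))/2 ≈ 0.933, so 93%.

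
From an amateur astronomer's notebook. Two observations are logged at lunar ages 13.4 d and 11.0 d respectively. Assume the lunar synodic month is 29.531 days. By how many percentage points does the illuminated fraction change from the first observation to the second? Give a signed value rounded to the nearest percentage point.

-13 percentage points

First observation: θ = 360°·13.4/29.531 = 163.4°, so f = 0.979.
Second observation: θ = 134.1°, f = 0.848.
Δf = 0.848 − 0.979 = -0.131, i.e. -13 pp.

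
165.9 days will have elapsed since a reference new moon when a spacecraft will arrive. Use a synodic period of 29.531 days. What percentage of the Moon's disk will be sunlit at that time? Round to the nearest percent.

87%

165.9 d spans 5 complete synodic months (5 × 29.531 = 147.66 d) plus 18.25 d.
Phase angle: θ = 360°·(18.25 d)/(29.531 d) = 222.4°.
With cos θ = (-0.738), the lit fraction is (1 − (-0.738))/2 ≈ 0.869, so 87%.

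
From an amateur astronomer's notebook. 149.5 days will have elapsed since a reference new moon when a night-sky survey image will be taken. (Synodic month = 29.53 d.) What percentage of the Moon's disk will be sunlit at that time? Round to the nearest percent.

149.5/29.53 = 5.063 lunations, so 5 complete cycles and 1.85 d into the next.
Elongation θ = 360° × 1.85/29.53 ≈ 22.6°.
Illuminated fraction = (1 − cos 22.6°)/2 = (1 − 0.924)/2 ≈ 0.038, so 4%.

4%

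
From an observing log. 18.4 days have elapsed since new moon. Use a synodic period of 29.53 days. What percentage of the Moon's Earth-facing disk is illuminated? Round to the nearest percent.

86%

Elongation θ = 360° × 18.4/29.53 ≈ 224.3°.
With cos θ = (-0.716), the lit fraction is (1 − (-0.716))/2 ≈ 0.858, so 86%.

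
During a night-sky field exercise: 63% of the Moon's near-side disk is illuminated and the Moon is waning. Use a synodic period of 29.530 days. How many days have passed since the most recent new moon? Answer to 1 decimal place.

cos θ = 1 − 2f = -0.260, giving a principal value of 105.1°.
A waning Moon lies in 180°–360°, so θ = 360° − 105.1° = 254.9°.
At 360°/29.530 d per day, 254.9° corresponds to 20.91 days.

20.9 days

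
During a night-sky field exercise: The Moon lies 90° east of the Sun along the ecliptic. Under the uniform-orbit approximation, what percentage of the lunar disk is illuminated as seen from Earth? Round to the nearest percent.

50%

cos 90° = 0.000, so f = (1 − 0.000)/2 = 0.500, i.e. 50%.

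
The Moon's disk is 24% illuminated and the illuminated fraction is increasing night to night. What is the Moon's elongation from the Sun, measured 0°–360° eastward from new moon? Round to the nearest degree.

cos θ = 1 − 2f = 0.520, giving a principal value of 58.7°.
The Moon is waxing (0°–180°), so θ = 58.7° directly.

59°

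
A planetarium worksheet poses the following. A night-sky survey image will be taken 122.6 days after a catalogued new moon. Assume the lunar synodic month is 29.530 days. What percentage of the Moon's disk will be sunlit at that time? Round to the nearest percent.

21%

122.6 d spans 4 complete synodic months (4 × 29.530 = 118.12 d) plus 4.48 d.
Phase angle: θ = 360°·(4.48 d)/(29.530 d) = 54.6°.
With cos θ = 0.579, the lit fraction is (1 − 0.579)/2 ≈ 0.210, so 21%.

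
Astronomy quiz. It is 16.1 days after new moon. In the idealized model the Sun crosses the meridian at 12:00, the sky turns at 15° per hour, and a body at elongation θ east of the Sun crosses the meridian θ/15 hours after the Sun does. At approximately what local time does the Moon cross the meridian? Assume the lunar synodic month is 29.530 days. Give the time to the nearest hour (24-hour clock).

Phase angle: θ = 360°·(16.1 d)/(29.530 d) = 196.3°.
The Moon trails the Sun by θ/15 = 196.3/15 ≈ 13.08 hours.
12:00 + 13.08 h ≈ 01:05 → 01:00 to the nearest hour.

01:00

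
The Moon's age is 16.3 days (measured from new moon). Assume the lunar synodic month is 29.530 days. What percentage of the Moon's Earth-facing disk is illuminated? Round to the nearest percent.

97%

The Moon has covered 16.3/29.530 of its cycle, so θ ≈ 360° × 16.3/29.530 = 198.7°.
With cos θ = (-0.947), the lit fraction is (1 − (-0.947))/2 ≈ 0.974, so 97%.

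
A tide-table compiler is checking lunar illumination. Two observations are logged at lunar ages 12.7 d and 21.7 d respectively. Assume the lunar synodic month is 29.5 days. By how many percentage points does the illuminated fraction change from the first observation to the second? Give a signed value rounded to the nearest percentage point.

-41 percentage points

θ₁ = 360° × 12.7/29.5 = 155.0°, f₁ = (1 − cos θ₁)/2 = 0.953.
θ₂ = 360° × 21.7/29.5 = 264.8°, f₂ = (1 − cos θ₂)/2 = 0.545.
Change = f₂ − f₁ = -0.408 → -41 percentage points.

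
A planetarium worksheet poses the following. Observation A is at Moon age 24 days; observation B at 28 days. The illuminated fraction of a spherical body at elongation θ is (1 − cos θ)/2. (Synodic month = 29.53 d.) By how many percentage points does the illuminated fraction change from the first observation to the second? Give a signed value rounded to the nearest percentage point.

-28 percentage points

θ₁ = 360° × 24/29.53 = 292.6°, f₁ = (1 − cos θ₁)/2 = 0.308.
θ₂ = 360° × 28/29.53 = 341.3°, f₂ = (1 − cos θ₂)/2 = 0.026.
Change = f₂ − f₁ = -0.282 → -28 percentage points.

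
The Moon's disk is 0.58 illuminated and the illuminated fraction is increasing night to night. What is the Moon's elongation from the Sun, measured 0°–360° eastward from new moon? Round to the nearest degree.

99°

From f = (1 − cos θ)/2: cos θ = 1 − 2×0.58 = -0.160; arccos → 99.2°.
The Moon is waxing (0°–180°), so θ = 99.2° directly.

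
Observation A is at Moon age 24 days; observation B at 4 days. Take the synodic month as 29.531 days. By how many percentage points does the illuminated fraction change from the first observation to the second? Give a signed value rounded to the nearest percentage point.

-14 percentage points

θ₁ = 360° × 24/29.531 = 292.6°, f₁ = (1 − cos θ₁)/2 = 0.308.
θ₂ = 360° × 4/29.531 = 48.8°, f₂ = (1 − cos θ₂)/2 = 0.170.
Change = f₂ − f₁ = -0.138 → -14 percentage points.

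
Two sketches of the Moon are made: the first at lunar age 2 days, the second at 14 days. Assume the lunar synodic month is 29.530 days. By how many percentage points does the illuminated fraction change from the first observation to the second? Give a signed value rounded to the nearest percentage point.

θ₁ = 360° × 2/29.530 = 24.4°, f₁ = (1 − cos θ₁)/2 = 0.045.
θ₂ = 360° × 14/29.530 = 170.7°, f₂ = (1 − cos θ₂)/2 = 0.993.
Change = f₂ − f₁ = +0.949 → +95 percentage points.

+95 percentage points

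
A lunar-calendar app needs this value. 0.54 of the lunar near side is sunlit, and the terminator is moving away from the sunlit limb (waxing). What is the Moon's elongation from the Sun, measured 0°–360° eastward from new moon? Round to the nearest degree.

95°

From f = (1 − cos θ)/2: cos θ = 1 − 2×0.54 = -0.080; arccos → 94.6°.
The Moon is waxing (0°–180°), so θ = 94.6° directly.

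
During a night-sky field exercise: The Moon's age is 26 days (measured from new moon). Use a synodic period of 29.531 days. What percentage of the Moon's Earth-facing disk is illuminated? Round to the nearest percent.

Phase angle: θ = 360°·(26 d)/(29.531 d) = 317.0°.
cos 317.0° = 0.731, so f = (1 − 0.731)/2 = 0.135, so 13%.

13%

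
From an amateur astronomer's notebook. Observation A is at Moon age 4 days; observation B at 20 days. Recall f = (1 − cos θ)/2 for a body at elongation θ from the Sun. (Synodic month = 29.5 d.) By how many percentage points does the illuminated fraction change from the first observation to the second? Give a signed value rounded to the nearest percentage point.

First observation: θ = 360°·4/29.5 = 48.8°, so f = 0.171.
Second observation: θ = 244.1°, f = 0.719.
Δf = 0.719 − 0.171 = +0.548, i.e. +55 pp.

+55 pp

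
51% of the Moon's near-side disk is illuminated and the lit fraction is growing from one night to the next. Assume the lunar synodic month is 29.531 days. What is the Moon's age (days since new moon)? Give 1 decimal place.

Invert f = (1 − cos θ)/2 to get cos θ = 1 − 2(0.51) = -0.020, hence θ₀ = arccos -0.020 = 91.1°.
Before full moon the principal value applies: θ = 91.1°.
That fraction of the synodic month is 91.1/360 × 29.531 d ≈ 7.48 d.

7.5 days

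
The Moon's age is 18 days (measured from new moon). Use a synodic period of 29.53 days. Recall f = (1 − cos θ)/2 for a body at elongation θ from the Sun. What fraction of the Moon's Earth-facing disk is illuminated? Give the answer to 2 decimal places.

0.89

Elongation θ = 360° × 18/29.53 ≈ 219.4°.
With cos θ = (-0.772), the lit fraction is (1 − (-0.772))/2 ≈ 0.886.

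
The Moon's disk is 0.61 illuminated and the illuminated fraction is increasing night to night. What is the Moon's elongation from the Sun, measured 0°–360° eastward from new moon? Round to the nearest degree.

103°

From f = (1 − cos θ)/2: cos θ = 1 − 2×0.61 = -0.220; arccos → 102.7°.
The Moon is waxing (0°–180°), so θ = 102.7° directly.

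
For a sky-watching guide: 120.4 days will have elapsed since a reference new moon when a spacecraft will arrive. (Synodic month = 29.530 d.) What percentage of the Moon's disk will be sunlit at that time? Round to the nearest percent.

6%

Reduce mod P: 120.4 − 4×29.530 = 2.28 d into the current lunation.
The Moon has covered 2.28/29.530 of its cycle, so θ ≈ 360° × 2.28/29.530 = 27.8°.
Illuminated fraction = (1 − cos 27.8°)/2 = (1 − 0.885)/2 ≈ 0.058, so 6%.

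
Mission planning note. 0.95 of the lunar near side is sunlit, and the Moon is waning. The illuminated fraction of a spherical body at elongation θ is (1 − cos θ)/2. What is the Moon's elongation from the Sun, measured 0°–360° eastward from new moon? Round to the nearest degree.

206°

Invert f = (1 − cos θ)/2 to get cos θ = 1 − 2(0.95) = -0.900, hence θ₀ = arccos -0.900 = 154.2°.
Waning ⇒ past full, so θ = 360° − 154.2° = 205.8°.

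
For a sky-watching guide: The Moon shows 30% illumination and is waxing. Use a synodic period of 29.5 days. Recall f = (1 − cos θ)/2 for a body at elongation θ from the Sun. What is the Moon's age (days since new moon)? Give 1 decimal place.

cos θ = 1 − 2f = 0.400, giving a principal value of 66.4°.
Before full moon the principal value applies: θ = 66.4°.
At 360°/29.5 d per day, 66.4° corresponds to 5.44 days.

5.4 days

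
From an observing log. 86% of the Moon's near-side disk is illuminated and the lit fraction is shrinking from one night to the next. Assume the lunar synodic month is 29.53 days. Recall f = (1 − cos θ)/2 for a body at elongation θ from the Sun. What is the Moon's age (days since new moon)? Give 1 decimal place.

18.4 days

Invert f = (1 − cos θ)/2 to get cos θ = 1 − 2(0.86) = -0.720, hence θ₀ = arccos -0.720 = 136.1°.
A waning Moon lies in 180°–360°, so θ = 360° − 136.1° = 223.9°.
Age = 29.53 × 223.9°/360° ≈ 18.37 days.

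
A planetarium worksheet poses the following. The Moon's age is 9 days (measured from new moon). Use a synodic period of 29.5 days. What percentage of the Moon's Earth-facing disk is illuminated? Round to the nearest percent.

Elongation θ = 360° × 9/29.5 ≈ 109.8°.
Illuminated fraction = (1 − cos 109.8°)/2 = (1 − (-0.339))/2 ≈ 0.670, so 67%.

67%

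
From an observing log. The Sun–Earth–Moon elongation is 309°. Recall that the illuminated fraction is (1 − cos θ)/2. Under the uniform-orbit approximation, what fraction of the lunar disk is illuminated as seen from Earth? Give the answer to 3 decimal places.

Half-versine of 309°: (1 − 0.629)/2 = 0.185.

0.185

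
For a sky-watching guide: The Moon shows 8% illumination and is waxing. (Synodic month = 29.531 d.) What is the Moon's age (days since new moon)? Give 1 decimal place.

2.7 days

Invert f = (1 − cos θ)/2 to get cos θ = 1 − 2(0.08) = 0.840, hence θ₀ = arccos 0.840 = 32.9°.
The Moon is waxing (0°–180°), so θ = 32.9° directly.
Age = 29.531 × 32.9°/360° ≈ 2.70 days.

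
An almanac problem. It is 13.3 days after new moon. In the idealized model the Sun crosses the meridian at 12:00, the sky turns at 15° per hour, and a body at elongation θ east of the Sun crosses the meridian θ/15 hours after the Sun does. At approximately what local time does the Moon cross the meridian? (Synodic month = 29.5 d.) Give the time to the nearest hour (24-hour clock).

The Moon has covered 13.3/29.5 of its cycle, so θ ≈ 360° × 13.3/29.5 = 162.3°.
At 15° of sky rotation per hour, 162.3° corresponds to a 10.82 h lag.
12:00 + 10.82 h ≈ 22:49 → 23:00 to the nearest hour.

23:00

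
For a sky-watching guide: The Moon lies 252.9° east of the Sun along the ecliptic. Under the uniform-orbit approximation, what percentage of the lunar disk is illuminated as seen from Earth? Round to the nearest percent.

65%

Half-versine of 252.9°: (1 − (-0.294))/2 = 0.647, i.e. 65%.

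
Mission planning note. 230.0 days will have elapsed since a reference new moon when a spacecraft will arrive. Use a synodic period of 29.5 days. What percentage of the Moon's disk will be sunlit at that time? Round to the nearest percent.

36%

230.0/29.5 = 7.797 lunations, so 7 complete cycles and 23.50 d into the next.
The Moon has covered 23.50/29.5 of its cycle, so θ ≈ 360° × 23.50/29.5 = 286.8°.
cos 286.8° = 0.289, so f = (1 − 0.289)/2 = 0.356, so 36%.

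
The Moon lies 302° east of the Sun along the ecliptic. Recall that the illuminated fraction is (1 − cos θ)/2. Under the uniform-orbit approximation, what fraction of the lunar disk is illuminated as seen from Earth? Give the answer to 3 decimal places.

0.235

f = (1 − cos 302°)/2 = (1 − 0.530)/2 ≈ 0.235.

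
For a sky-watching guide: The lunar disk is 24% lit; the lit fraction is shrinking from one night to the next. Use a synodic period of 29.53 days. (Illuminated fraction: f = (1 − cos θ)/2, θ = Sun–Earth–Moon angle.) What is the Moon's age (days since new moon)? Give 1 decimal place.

24.7 days

cos θ = 1 − 2f = 0.520, giving a principal value of 58.7°.
Since the Moon is past full (waning), take the reflex angle: θ = 360° − 58.7° = 301.3°.
That fraction of the synodic month is 301.3/360 × 29.53 d ≈ 24.72 d.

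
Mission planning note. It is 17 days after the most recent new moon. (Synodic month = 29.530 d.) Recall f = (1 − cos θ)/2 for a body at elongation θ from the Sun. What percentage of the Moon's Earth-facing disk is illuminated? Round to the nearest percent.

94%

Phase angle: θ = 360°·(17 d)/(29.530 d) = 207.2°.
cos 207.2° = (-0.889), so f = (1 − (-0.889))/2 = 0.945, so 94%.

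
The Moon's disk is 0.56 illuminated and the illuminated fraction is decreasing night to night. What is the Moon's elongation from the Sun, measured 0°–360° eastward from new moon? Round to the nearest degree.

263°

Invert f = (1 − cos θ)/2 to get cos θ = 1 − 2(0.56) = -0.120, hence θ₀ = arccos -0.120 = 96.9°.
Waning ⇒ past full, so θ = 360° − 96.9° = 263.1°.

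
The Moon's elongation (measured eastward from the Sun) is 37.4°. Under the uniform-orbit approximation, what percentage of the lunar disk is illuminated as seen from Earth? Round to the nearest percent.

cos 37.4° = 0.794, so f = (1 − 0.794)/2 = 0.103, i.e. 10%.

10%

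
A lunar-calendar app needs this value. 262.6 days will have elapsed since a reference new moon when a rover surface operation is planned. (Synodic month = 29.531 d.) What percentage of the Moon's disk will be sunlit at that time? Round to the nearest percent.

11%

Reduce mod P: 262.6 − 8×29.531 = 26.35 d into the current lunation.
Phase angle: θ = 360°·(26.35 d)/(29.531 d) = 321.2°.
cos 321.2° = 0.780, so f = (1 − 0.780)/2 = 0.110, so 11%.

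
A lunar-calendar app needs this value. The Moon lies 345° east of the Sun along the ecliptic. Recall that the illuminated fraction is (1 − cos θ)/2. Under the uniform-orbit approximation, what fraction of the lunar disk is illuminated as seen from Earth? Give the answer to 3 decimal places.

Half-versine of 345°: (1 − 0.966)/2 = 0.017.

0.017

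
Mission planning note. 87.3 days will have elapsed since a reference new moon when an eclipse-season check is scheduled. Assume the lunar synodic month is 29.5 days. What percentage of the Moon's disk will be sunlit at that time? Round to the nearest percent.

87.3/29.5 = 2.959 lunations, so 2 complete cycles and 28.30 d into the next.
Phase angle: θ = 360°·(28.30 d)/(29.5 d) = 345.4°.
cos 345.4° = 0.968, so f = (1 − 0.968)/2 = 0.016, so 2%.

2%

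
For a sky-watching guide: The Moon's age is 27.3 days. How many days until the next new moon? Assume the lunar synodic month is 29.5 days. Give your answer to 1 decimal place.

One full lunation from the last new moon is 29.5 d; remaining = 29.5 − 27.3 = 2.200 d.

2.2 days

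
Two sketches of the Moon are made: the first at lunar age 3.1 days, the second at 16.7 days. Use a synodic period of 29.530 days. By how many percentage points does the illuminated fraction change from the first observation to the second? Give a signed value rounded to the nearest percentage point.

+85 percentage points

θ₁ = 360° × 3.1/29.530 = 37.8°, f₁ = (1 − cos θ₁)/2 = 0.105.
θ₂ = 360° × 16.7/29.530 = 203.6°, f₂ = (1 − cos θ₂)/2 = 0.958.
Change = f₂ − f₁ = +0.853 → +85 percentage points.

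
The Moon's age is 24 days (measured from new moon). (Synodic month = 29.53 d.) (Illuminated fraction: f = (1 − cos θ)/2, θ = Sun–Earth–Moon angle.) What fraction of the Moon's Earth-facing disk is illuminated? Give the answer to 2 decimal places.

0.31

The Moon has covered 24/29.53 of its cycle, so θ ≈ 360° × 24/29.53 = 292.6°.
cos 292.6° = 0.384, so f = (1 − 0.384)/2 = 0.308.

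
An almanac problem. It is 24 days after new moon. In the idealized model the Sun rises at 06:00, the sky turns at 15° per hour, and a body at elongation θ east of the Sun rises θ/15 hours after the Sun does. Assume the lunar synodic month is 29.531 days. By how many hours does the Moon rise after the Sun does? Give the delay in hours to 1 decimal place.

Phase angle: θ = 360°·(24 d)/(29.531 d) = 292.6°.
Delay after the Sun = 292.6° / (15°/h) ≈ 19.50 h.
So the Moon rises 19.50 h after the Sun.

19.5 h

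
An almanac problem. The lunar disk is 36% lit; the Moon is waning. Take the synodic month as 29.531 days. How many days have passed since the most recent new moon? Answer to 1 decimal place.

23.5 days

Invert f = (1 − cos θ)/2 to get cos θ = 1 − 2(0.36) = 0.280, hence θ₀ = arccos 0.280 = 73.7°.
Since the Moon is past full (waning), take the reflex angle: θ = 360° − 73.7° = 286.3°.
That fraction of the synodic month is 286.3/360 × 29.531 d ≈ 23.48 d.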